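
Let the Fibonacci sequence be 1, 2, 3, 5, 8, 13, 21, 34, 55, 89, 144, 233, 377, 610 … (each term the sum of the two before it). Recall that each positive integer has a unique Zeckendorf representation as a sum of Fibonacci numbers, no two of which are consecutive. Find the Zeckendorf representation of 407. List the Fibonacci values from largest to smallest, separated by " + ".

Repeatedly subtract the largest Fibonacci number that fits:
largest Fibonacci ≤ 407 is 377; 407 − 377 = 30
largest Fibonacci ≤ 30 is 21; 30 − 21 = 9
largest Fibonacci ≤ 9 is 8; 9 − 8 = 1
largest Fibonacci ≤ 1 is 1; 1 − 1 = 0
So 407 = 377 + 21 + 8 + 1, with no two terms consecutive in the sequence.

377 + 21 + 8 + 1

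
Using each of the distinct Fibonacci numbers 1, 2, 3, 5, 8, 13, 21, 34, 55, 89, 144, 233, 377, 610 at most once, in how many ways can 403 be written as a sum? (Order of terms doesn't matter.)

403 = 377+21+5 = 377+21+3+2 = 377+13+8+5 = 233+144+21+5 = 377+13+8+3+2 = … (9 more), for 14 in all.

14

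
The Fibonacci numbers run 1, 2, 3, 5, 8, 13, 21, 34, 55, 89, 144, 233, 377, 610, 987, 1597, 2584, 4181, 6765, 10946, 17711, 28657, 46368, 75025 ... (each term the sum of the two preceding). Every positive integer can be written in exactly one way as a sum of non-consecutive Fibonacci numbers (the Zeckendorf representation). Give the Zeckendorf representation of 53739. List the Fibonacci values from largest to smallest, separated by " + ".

53739 − 46368 = 7371
7371 − 6765 = 606
606 − 377 = 229
229 − 144 = 85
85 − 55 = 30
30 − 21 = 9
9 − 8 = 1
1 − 1 = 0
So 53739 = 46368 + 6765 + 377 + 144 + 55 + 21 + 8 + 1, with no two terms consecutive in the sequence.

46368 + 6765 + 377 + 144 + 55 + 21 + 8 + 1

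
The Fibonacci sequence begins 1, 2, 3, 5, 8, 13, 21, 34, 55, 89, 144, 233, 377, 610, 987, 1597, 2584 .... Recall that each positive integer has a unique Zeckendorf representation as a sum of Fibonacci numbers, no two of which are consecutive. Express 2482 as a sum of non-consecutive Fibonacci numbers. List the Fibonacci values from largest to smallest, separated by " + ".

1597 + 610 + 233 + 34 + 8

1597 ≤ 2482 < 2584, so take 1597; remainder 885
610 ≤ 885 < 987, so take 610; remainder 275
233 ≤ 275 < 377, so take 233; remainder 42
34 ≤ 42 < 55, so take 34; remainder 8
8 ≤ 8 < 13, so take 8; remainder 0
So 2482 = 1597 + 610 + 233 + 34 + 8, with no two terms consecutive in the sequence.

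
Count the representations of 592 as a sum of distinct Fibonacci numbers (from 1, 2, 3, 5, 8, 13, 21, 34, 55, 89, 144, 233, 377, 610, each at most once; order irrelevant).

16

Each representation comes from the Zeckendorf form by replacing some F_k with F_{k−1} + F_{k−2} where possible.
592 = 377+144+55+13+3 = 377+144+55+13+2+1 = 377+144+55+8+5+3 = 377+144+34+21+13+3 = 377+144+55+8+5+2+1 = … (11 more), for 16 in all.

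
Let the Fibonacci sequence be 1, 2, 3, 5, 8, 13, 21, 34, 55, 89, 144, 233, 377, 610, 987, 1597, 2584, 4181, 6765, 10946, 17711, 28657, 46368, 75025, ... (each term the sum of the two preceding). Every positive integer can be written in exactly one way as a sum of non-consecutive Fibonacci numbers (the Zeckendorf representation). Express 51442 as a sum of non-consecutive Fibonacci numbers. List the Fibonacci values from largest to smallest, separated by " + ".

46368 + 4181 + 610 + 233 + 34 + 13 + 3

Greedy algorithm:
46368 ≤ 51442 < 75025, so take 46368; remainder 5074
4181 ≤ 5074 < 6765, so take 4181; remainder 893
610 ≤ 893 < 987, so take 610; remainder 283
233 ≤ 283 < 377, so take 233; remainder 50
34 ≤ 50 < 55, so take 34; remainder 16
13 ≤ 16 < 21, so take 13; remainder 3
3 ≤ 3 < 5, so take 3; remainder 0
So 51442 = 46368 + 4181 + 610 + 233 + 34 + 13 + 3, with no two terms consecutive in the sequence.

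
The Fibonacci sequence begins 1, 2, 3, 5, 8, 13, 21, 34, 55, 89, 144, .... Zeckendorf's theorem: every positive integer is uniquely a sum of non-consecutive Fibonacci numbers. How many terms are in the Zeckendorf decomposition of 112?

subtract 89 from 112: 23 remains
subtract 21 from 23: 2 remains
subtract 2 from 2: 0 remains
112 = 89 + 21 + 2, which has 3 terms.

3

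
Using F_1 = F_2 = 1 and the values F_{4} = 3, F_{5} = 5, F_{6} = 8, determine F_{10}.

By the addition formula F_{m+n} = F_m F_{n+1} + F_{m−1} F_n with m=6, n=4: F_{10} = 8·5 + 5·3 = 40 + 15 = 55.

55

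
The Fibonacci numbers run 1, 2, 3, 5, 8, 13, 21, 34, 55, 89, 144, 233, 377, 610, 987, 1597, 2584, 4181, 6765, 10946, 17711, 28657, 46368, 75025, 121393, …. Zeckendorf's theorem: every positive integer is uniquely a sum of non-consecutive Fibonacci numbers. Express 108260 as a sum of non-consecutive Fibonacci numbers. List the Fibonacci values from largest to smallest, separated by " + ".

Repeatedly subtract the largest Fibonacci number that fits:
largest Fibonacci ≤ 108260 is 75025; 108260 − 75025 = 33235
largest Fibonacci ≤ 33235 is 28657; 33235 − 28657 = 4578
largest Fibonacci ≤ 4578 is 4181; 4578 − 4181 = 397
largest Fibonacci ≤ 397 is 377; 397 − 377 = 20
largest Fibonacci ≤ 20 is 13; 20 − 13 = 7
largest Fibonacci ≤ 7 is 5; 7 − 5 = 2
largest Fibonacci ≤ 2 is 2; 2 − 2 = 0
So 108260 = 75025 + 28657 + 4181 + 377 + 13 + 5 + 2, with no two terms consecutive in the sequence.

75025 + 28657 + 4181 + 377 + 13 + 5 + 2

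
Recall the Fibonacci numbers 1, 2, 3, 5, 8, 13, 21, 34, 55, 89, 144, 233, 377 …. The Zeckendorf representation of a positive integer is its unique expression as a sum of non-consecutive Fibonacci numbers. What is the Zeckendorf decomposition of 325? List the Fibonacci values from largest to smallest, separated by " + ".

233 + 89 + 3

Greedy algorithm:
325: greatest Fibonacci not exceeding it is 233, leaving 92
92: greatest Fibonacci not exceeding it is 89, leaving 3
3: greatest Fibonacci not exceeding it is 3, leaving 0
So 325 = 233 + 89 + 3, with no two terms consecutive in the sequence.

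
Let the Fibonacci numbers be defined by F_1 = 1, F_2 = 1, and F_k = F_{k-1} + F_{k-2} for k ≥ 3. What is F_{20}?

Iterating the recurrence up to F_{15} = 610 and F_{14} = 377:
F_{16} = F_{15} + F_{14} = 610 + 377 = 987
F_{17} = F_{16} + F_{15} = 987 + 610 = 1597
F_{18} = F_{17} + F_{16} = 1597 + 987 = 2584
F_{19} = F_{18} + F_{17} = 2584 + 1597 = 4181
F_{20} = F_{19} + F_{18} = 4181 + 2584 = 6765

6765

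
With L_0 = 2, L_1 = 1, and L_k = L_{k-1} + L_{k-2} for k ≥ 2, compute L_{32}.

4870847

Iterating the recurrence up to L_{25} = 167761 and L_{24} = 103682:
L_{26} = L_{25} + L_{24} = 167761 + 103682 = 271443
L_{27} = L_{26} + L_{25} = 271443 + 167761 = 439204
L_{28} = L_{27} + L_{26} = 439204 + 271443 = 710647
L_{29} = L_{28} + L_{27} = 710647 + 439204 = 1149851
L_{30} = L_{29} + L_{28} = 1149851 + 710647 = 1860498
L_{31} = L_{30} + L_{29} = 1860498 + 1149851 = 3010349
L_{32} = L_{31} + L_{30} = 3010349 + 1860498 = 4870847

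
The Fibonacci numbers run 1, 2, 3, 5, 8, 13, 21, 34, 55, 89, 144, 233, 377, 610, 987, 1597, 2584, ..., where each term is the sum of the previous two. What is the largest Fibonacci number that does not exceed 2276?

1597

1597 ≤ 2276 < 2584, so the largest Fibonacci number not exceeding 2276 is 1597.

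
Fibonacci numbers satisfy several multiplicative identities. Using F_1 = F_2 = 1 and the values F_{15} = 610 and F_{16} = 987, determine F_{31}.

1346269

By F_{2k+1} = F_k² + F_{k+1}²: F_{31} = 610² + 987² = 372100 + 974169 = 1346269.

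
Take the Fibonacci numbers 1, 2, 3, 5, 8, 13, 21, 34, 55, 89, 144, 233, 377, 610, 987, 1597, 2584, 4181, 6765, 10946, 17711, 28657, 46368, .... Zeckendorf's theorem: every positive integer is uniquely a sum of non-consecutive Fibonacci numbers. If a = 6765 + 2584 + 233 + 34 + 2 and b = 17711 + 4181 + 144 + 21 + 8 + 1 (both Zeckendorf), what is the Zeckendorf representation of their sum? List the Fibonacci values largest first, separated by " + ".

28657 + 2584 + 377 + 55 + 8 + 3

The two numbers are 9618 and 22066, so their sum is 31684.
Repeatedly subtract the largest Fibonacci number that fits:
largest Fibonacci ≤ 31684 is 28657; 31684 − 28657 = 3027
largest Fibonacci ≤ 3027 is 2584; 3027 − 2584 = 443
largest Fibonacci ≤ 443 is 377; 443 − 377 = 66
largest Fibonacci ≤ 66 is 55; 66 − 55 = 11
largest Fibonacci ≤ 11 is 8; 11 − 8 = 3
largest Fibonacci ≤ 3 is 3; 3 − 3 = 0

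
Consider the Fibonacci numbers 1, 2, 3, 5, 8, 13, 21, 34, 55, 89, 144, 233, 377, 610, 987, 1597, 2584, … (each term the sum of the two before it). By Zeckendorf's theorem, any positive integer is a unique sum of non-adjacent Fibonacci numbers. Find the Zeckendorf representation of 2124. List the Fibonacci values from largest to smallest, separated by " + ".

1597 + 377 + 144 + 5 + 1

2124 − 1597 = 527
527 − 377 = 150
150 − 144 = 6
6 − 5 = 1
1 − 1 = 0
So 2124 = 1597 + 377 + 144 + 5 + 1, with no two terms consecutive in the sequence.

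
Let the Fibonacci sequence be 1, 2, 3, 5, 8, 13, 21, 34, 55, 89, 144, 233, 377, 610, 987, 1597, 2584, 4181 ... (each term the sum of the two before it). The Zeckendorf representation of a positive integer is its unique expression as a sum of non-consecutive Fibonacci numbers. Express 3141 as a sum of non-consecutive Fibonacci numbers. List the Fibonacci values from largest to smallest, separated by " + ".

2584 + 377 + 144 + 34 + 2

2584 ≤ 3141 < 4181, so take 2584; remainder 557
377 ≤ 557 < 610, so take 377; remainder 180
144 ≤ 180 < 233, so take 144; remainder 36
34 ≤ 36 < 55, so take 34; remainder 2
2 ≤ 2 < 3, so take 2; remainder 0
So 3141 = 2584 + 377 + 144 + 34 + 2, with no two terms consecutive in the sequence.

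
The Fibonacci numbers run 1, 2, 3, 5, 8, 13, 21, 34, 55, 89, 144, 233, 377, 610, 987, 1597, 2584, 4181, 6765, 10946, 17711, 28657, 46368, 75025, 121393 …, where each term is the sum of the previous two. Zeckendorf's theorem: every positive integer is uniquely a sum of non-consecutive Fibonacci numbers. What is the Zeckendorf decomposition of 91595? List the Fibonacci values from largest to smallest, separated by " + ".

75025 + 10946 + 4181 + 987 + 377 + 55 + 21 + 3

75025 ≤ 91595 < 121393, so take 75025; remainder 16570
10946 ≤ 16570 < 17711, so take 10946; remainder 5624
4181 ≤ 5624 < 6765, so take 4181; remainder 1443
987 ≤ 1443 < 1597, so take 987; remainder 456
377 ≤ 456 < 610, so take 377; remainder 79
55 ≤ 79 < 89, so take 55; remainder 24
21 ≤ 24 < 34, so take 21; remainder 3
3 ≤ 3 < 5, so take 3; remainder 0
So 91595 = 75025 + 10946 + 4181 + 987 + 377 + 55 + 21 + 3, with no two terms consecutive in the sequence.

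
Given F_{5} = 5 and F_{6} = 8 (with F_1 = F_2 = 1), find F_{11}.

89

By F_{2k+1} = F_k² + F_{k+1}²: F_{11} = 5² + 8² = 25 + 64 = 89.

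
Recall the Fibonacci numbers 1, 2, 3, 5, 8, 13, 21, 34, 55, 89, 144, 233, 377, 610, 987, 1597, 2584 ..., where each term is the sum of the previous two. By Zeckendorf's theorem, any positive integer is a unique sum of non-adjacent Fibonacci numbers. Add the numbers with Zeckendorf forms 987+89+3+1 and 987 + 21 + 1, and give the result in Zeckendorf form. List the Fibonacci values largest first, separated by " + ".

1597 + 377 + 89 + 21 + 5

The two numbers are 1080 and 1009, so their sum is 2089.
1597 ≤ 2089 < 2584, so take 1597; remainder 492
377 ≤ 492 < 610, so take 377; remainder 115
89 ≤ 115 < 144, so take 89; remainder 26
21 ≤ 26 < 34, so take 21; remainder 5
5 ≤ 5 < 8, so take 5; remainder 0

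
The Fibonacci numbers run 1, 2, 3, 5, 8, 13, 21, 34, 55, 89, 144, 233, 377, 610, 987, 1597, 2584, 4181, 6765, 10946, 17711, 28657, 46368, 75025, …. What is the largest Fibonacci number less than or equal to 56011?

46368

46368 ≤ 56011 < 75025, so the largest Fibonacci number not exceeding 56011 is 46368.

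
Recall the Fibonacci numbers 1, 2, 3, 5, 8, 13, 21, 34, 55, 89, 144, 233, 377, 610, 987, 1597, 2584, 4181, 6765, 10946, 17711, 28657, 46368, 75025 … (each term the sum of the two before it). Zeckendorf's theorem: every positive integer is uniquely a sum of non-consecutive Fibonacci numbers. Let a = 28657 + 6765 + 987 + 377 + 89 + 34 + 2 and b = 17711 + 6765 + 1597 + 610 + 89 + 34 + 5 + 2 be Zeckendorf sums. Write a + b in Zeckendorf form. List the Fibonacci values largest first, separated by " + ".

46368 + 10946 + 4181 + 1597 + 610 + 21 + 1

The two numbers are 36911 and 26813, so their sum is 63724.
subtract 46368 from 63724: 17356 remains
subtract 10946 from 17356: 6410 remains
subtract 4181 from 6410: 2229 remains
subtract 1597 from 2229: 632 remains
subtract 610 from 632: 22 remains
subtract 21 from 22: 1 remains
subtract 1 from 1: 0 remains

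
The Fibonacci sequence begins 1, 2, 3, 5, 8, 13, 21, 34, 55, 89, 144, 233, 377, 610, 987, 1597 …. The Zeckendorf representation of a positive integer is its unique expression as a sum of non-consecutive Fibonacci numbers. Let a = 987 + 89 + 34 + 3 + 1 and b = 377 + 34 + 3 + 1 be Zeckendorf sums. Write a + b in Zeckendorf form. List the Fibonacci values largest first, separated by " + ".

987 + 377 + 144 + 21

The two numbers are 1114 and 415, so their sum is 1529.
1529 − 987 = 542
542 − 377 = 165
165 − 144 = 21
21 − 21 = 0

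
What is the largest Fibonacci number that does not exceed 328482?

317811 ≤ 328482 < 514229, so the largest Fibonacci number not exceeding 328482 is 317811.

317811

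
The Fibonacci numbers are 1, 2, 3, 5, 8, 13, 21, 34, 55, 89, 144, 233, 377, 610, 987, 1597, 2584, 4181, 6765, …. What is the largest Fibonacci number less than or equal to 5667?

4181

4181 ≤ 5667 < 6765, so the largest Fibonacci number not exceeding 5667 is 4181.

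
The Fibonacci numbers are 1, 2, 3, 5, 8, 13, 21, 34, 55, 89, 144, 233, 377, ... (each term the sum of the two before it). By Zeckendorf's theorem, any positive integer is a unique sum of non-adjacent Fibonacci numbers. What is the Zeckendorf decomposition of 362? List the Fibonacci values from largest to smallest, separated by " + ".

233 + 89 + 34 + 5 + 1

362 − 233 = 129
129 − 89 = 40
40 − 34 = 6
6 − 5 = 1
1 − 1 = 0
So 362 = 233 + 89 + 34 + 5 + 1, with no two terms consecutive in the sequence.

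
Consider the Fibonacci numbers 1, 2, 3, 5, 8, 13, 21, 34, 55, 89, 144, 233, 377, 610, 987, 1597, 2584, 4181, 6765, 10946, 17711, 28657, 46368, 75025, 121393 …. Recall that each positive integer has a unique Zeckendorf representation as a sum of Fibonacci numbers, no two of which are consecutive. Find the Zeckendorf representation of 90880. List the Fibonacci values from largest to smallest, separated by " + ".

75025 + 10946 + 4181 + 610 + 89 + 21 + 8

Greedily peel off the largest Fibonacci term at each step:
largest Fibonacci ≤ 90880 is 75025; 90880 − 75025 = 15855
largest Fibonacci ≤ 15855 is 10946; 15855 − 10946 = 4909
largest Fibonacci ≤ 4909 is 4181; 4909 − 4181 = 728
largest Fibonacci ≤ 728 is 610; 728 − 610 = 118
largest Fibonacci ≤ 118 is 89; 118 − 89 = 29
largest Fibonacci ≤ 29 is 21; 29 − 21 = 8
largest Fibonacci ≤ 8 is 8; 8 − 8 = 0
So 90880 = 75025 + 10946 + 4181 + 610 + 89 + 21 + 8, with no two terms consecutive in the sequence.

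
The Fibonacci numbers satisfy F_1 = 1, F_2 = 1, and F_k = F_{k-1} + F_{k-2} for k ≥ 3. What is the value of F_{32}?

2178309

Iterating the recurrence up to F_{27} = 196418 and F_{26} = 121393:
F_{28} = F_{27} + F_{26} = 196418 + 121393 = 317811
F_{29} = F_{28} + F_{27} = 317811 + 196418 = 514229
F_{30} = F_{29} + F_{28} = 514229 + 317811 = 832040
F_{31} = F_{30} + F_{29} = 832040 + 514229 = 1346269
F_{32} = F_{31} + F_{30} = 1346269 + 832040 = 2178309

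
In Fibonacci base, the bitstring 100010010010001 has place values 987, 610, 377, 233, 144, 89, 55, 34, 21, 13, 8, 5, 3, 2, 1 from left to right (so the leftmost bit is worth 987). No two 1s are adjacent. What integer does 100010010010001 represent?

1174

Summing the place values of the 1 bits: 987 + 144 + 34 + 8 + 1 = 1174.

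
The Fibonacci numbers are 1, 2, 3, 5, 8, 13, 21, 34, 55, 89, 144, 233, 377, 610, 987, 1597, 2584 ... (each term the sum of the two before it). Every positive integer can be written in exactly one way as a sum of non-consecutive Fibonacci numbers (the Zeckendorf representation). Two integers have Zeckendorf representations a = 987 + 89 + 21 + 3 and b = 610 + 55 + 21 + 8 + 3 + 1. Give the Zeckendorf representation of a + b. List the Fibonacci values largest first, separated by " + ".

1597 + 144 + 55 + 2

The two numbers are 1100 and 698, so their sum is 1798.
Greedy algorithm:
take 1597 (≤ 1798); 1798 − 1597 = 201
take 144 (≤ 201); 201 − 144 = 57
take 55 (≤ 57); 57 − 55 = 2
take 2 (≤ 2); 2 − 2 = 0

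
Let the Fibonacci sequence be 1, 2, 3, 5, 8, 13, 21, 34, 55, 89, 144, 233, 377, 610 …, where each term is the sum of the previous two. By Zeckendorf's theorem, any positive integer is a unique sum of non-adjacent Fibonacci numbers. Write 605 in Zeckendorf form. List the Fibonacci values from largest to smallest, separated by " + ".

subtract 377 from 605: 228 remains
subtract 144 from 228: 84 remains
subtract 55 from 84: 29 remains
subtract 21 from 29: 8 remains
subtract 8 from 8: 0 remains
So 605 = 377 + 144 + 55 + 21 + 8, with no two terms consecutive in the sequence.

377 + 144 + 55 + 21 + 8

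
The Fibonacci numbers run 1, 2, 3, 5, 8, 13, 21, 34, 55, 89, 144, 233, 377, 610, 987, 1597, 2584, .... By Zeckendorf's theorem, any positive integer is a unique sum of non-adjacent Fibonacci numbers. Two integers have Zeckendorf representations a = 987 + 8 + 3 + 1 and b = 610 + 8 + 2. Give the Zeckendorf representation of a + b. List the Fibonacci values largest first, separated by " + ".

The two numbers are 999 and 620, so their sum is 1619.
1619 − 1597 = 22
22 − 21 = 1
1 − 1 = 0

1597 + 21 + 1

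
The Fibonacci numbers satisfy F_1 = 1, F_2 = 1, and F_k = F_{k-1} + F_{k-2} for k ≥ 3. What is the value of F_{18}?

2584

Iterating the recurrence up to F_{12} = 144 and F_{11} = 89:
F_{13} = F_{12} + F_{11} = 144 + 89 = 233
F_{14} = F_{13} + F_{12} = 233 + 144 = 377
F_{15} = F_{14} + F_{13} = 377 + 233 = 610
F_{16} = F_{15} + F_{14} = 610 + 377 = 987
F_{17} = F_{16} + F_{15} = 987 + 610 = 1597
F_{18} = F_{17} + F_{16} = 1597 + 987 = 2584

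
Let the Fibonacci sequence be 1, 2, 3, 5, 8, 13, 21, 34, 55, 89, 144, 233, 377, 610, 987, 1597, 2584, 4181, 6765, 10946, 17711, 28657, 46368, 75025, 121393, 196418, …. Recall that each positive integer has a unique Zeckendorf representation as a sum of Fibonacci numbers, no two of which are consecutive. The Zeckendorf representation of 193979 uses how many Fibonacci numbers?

take 121393 (≤ 193979); 193979 − 121393 = 72586
take 46368 (≤ 72586); 72586 − 46368 = 26218
take 17711 (≤ 26218); 26218 − 17711 = 8507
take 6765 (≤ 8507); 8507 − 6765 = 1742
take 1597 (≤ 1742); 1742 − 1597 = 145
take 144 (≤ 145); 145 − 144 = 1
take 1 (≤ 1); 1 − 1 = 0
193979 = 121393 + 46368 + 17711 + 6765 + 1597 + 144 + 1, which has 7 terms.

7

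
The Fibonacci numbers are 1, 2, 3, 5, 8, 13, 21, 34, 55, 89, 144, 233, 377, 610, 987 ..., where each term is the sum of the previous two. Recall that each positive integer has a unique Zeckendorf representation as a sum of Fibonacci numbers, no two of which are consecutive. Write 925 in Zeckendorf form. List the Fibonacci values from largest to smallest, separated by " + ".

Greedy algorithm:
925 − 610 = 315
315 − 233 = 82
82 − 55 = 27
27 − 21 = 6
6 − 5 = 1
1 − 1 = 0
So 925 = 610 + 233 + 55 + 21 + 5 + 1, with no two terms consecutive in the sequence.

610 + 233 + 55 + 21 + 5 + 1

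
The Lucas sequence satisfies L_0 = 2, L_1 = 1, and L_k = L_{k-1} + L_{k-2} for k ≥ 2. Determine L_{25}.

167761

Iterating the recurrence up to L_{18} = 5778 and L_{17} = 3571:
L_{19} = L_{18} + L_{17} = 5778 + 3571 = 9349
L_{20} = L_{19} + L_{18} = 9349 + 5778 = 15127
L_{21} = L_{20} + L_{19} = 15127 + 9349 = 24476
L_{22} = L_{21} + L_{20} = 24476 + 15127 = 39603
L_{23} = L_{22} + L_{21} = 39603 + 24476 = 64079
L_{24} = L_{23} + L_{22} = 64079 + 39603 = 103682
L_{25} = L_{24} + L_{23} = 103682 + 64079 = 167761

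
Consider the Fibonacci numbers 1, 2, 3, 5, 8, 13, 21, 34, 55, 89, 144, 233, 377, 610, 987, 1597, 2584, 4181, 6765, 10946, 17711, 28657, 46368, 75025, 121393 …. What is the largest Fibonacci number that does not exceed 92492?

75025

75025 ≤ 92492 < 121393, so the largest Fibonacci number not exceeding 92492 is 75025.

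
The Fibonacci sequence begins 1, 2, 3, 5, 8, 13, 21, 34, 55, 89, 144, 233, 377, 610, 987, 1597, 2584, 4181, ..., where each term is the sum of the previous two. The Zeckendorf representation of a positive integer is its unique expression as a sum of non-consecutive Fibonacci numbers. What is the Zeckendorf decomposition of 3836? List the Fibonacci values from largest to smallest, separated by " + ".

Repeatedly subtract the largest Fibonacci number that fits:
largest Fibonacci ≤ 3836 is 2584; 3836 − 2584 = 1252
largest Fibonacci ≤ 1252 is 987; 1252 − 987 = 265
largest Fibonacci ≤ 265 is 233; 265 − 233 = 32
largest Fibonacci ≤ 32 is 21; 32 − 21 = 11
largest Fibonacci ≤ 11 is 8; 11 − 8 = 3
largest Fibonacci ≤ 3 is 3; 3 − 3 = 0
So 3836 = 2584 + 987 + 233 + 21 + 8 + 3, with no two terms consecutive in the sequence.

2584 + 987 + 233 + 21 + 8 + 3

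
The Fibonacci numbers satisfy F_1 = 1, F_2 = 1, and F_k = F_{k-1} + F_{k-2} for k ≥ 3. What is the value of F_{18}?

2584

Iterating the recurrence up to F_{12} = 144 and F_{11} = 89:
F_{13} = F_{12} + F_{11} = 144 + 89 = 233
F_{14} = F_{13} + F_{12} = 233 + 144 = 377
F_{15} = F_{14} + F_{13} = 377 + 233 = 610
F_{16} = F_{15} + F_{14} = 610 + 377 = 987
F_{17} = F_{16} + F_{15} = 987 + 610 = 1597
F_{18} = F_{17} + F_{16} = 1597 + 987 = 2584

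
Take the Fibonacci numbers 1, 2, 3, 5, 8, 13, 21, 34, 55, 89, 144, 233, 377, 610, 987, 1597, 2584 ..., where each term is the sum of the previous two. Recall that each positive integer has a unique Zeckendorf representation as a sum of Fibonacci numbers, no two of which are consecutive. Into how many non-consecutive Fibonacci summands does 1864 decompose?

3

largest Fibonacci ≤ 1864 is 1597; 1864 − 1597 = 267
largest Fibonacci ≤ 267 is 233; 267 − 233 = 34
largest Fibonacci ≤ 34 is 34; 34 − 34 = 0
1864 = 1597 + 233 + 34, which has 3 terms.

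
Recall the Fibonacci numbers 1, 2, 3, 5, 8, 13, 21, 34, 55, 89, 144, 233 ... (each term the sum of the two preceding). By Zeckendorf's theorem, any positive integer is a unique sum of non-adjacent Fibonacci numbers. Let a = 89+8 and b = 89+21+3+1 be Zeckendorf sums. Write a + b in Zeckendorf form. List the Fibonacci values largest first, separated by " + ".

The two numbers are 97 and 114, so their sum is 211.
largest Fibonacci ≤ 211 is 144; 211 − 144 = 67
largest Fibonacci ≤ 67 is 55; 67 − 55 = 12
largest Fibonacci ≤ 12 is 8; 12 − 8 = 4
largest Fibonacci ≤ 4 is 3; 4 − 3 = 1
largest Fibonacci ≤ 1 is 1; 1 − 1 = 0

144 + 55 + 8 + 3 + 1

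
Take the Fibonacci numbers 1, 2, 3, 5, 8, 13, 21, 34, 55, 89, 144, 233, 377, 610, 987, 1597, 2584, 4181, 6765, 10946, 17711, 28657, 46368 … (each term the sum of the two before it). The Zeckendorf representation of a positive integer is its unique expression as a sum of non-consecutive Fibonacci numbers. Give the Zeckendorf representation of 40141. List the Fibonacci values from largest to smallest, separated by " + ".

largest Fibonacci ≤ 40141 is 28657; 40141 − 28657 = 11484
largest Fibonacci ≤ 11484 is 10946; 11484 − 10946 = 538
largest Fibonacci ≤ 538 is 377; 538 − 377 = 161
largest Fibonacci ≤ 161 is 144; 161 − 144 = 17
largest Fibonacci ≤ 17 is 13; 17 − 13 = 4
largest Fibonacci ≤ 4 is 3; 4 − 3 = 1
largest Fibonacci ≤ 1 is 1; 1 − 1 = 0
So 40141 = 28657 + 10946 + 377 + 144 + 13 + 3 + 1, with no two terms consecutive in the sequence.

28657 + 10946 + 377 + 144 + 13 + 3 + 1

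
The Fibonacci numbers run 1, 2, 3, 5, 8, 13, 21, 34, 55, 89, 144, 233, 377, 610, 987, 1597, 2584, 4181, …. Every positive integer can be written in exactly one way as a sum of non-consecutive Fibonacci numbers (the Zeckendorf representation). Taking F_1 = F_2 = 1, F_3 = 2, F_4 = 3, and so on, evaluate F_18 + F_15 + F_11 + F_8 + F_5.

F_18 + F_15 + F_11 + F_8 + F_5 = 2584 + 610 + 89 + 21 + 5 = 3309.

3309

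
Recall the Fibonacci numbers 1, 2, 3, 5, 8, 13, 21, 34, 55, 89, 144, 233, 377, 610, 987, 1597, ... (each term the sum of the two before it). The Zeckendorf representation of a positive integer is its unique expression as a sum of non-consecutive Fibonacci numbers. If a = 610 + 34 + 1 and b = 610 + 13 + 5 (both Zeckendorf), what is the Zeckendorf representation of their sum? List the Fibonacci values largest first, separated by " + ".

The two numbers are 645 and 628, so their sum is 1273.
1273: greatest Fibonacci not exceeding it is 987, leaving 286
286: greatest Fibonacci not exceeding it is 233, leaving 53
53: greatest Fibonacci not exceeding it is 34, leaving 19
19: greatest Fibonacci not exceeding it is 13, leaving 6
6: greatest Fibonacci not exceeding it is 5, leaving 1
1: greatest Fibonacci not exceeding it is 1, leaving 0

987 + 233 + 34 + 13 + 5 + 1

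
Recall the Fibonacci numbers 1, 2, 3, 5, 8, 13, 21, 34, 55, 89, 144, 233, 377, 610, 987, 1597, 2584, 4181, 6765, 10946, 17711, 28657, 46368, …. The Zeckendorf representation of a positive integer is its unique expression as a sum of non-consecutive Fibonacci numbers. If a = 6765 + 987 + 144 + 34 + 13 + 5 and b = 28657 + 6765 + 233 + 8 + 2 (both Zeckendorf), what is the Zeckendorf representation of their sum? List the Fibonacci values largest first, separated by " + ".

The two numbers are 7948 and 35665, so their sum is 43613.
28657 ≤ 43613 < 46368, so take 28657; remainder 14956
10946 ≤ 14956 < 17711, so take 10946; remainder 4010
2584 ≤ 4010 < 4181, so take 2584; remainder 1426
987 ≤ 1426 < 1597, so take 987; remainder 439
377 ≤ 439 < 610, so take 377; remainder 62
55 ≤ 62 < 89, so take 55; remainder 7
5 ≤ 7 < 8, so take 5; remainder 2
2 ≤ 2 < 3, so take 2; remainder 0

28657 + 10946 + 2584 + 987 + 377 + 55 + 5 + 2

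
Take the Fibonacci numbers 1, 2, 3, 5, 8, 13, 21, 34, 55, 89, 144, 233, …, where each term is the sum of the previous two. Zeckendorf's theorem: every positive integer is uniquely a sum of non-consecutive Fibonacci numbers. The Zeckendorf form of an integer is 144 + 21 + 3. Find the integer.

168

144 + 21 + 3 = 168.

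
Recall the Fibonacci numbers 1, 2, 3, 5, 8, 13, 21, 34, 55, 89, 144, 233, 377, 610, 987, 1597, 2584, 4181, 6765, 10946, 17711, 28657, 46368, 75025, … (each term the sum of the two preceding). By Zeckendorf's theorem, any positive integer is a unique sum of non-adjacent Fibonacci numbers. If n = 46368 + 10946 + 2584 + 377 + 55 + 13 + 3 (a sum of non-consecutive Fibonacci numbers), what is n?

60346

46368 + 10946 + 2584 + 377 + 55 + 13 + 3 = 60346.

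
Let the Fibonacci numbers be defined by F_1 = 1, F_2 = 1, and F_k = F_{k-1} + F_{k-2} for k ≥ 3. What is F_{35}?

Iterating the recurrence up to F_{27} = 196418 and F_{26} = 121393:
F_{28} = F_{27} + F_{26} = 196418 + 121393 = 317811
F_{29} = F_{28} + F_{27} = 317811 + 196418 = 514229
F_{30} = F_{29} + F_{28} = 514229 + 317811 = 832040
F_{31} = F_{30} + F_{29} = 832040 + 514229 = 1346269
F_{32} = F_{31} + F_{30} = 1346269 + 832040 = 2178309
F_{33} = F_{32} + F_{31} = 2178309 + 1346269 = 3524578
F_{34} = F_{33} + F_{32} = 3524578 + 2178309 = 5702887
F_{35} = F_{34} + F_{33} = 5702887 + 3524578 = 9227465

9227465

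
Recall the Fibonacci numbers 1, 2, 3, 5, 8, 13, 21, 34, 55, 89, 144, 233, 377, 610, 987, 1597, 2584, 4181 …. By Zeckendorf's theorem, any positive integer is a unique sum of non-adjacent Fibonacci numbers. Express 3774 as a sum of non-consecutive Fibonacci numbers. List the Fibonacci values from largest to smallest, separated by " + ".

2584 + 987 + 144 + 55 + 3 + 1

3774: greatest Fibonacci not exceeding it is 2584, leaving 1190
1190: greatest Fibonacci not exceeding it is 987, leaving 203
203: greatest Fibonacci not exceeding it is 144, leaving 59
59: greatest Fibonacci not exceeding it is 55, leaving 4
4: greatest Fibonacci not exceeding it is 3, leaving 1
1: greatest Fibonacci not exceeding it is 1, leaving 0
So 3774 = 2584 + 987 + 144 + 55 + 3 + 1, with no two terms consecutive in the sequence.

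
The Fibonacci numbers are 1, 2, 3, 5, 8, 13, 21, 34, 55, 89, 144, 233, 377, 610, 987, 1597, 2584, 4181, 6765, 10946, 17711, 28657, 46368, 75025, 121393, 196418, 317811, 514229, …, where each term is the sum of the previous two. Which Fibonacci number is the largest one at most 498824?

317811 ≤ 498824 < 514229, so the largest Fibonacci number not exceeding 498824 is 317811.

317811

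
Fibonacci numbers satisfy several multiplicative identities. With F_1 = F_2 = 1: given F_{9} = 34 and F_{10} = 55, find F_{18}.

By the doubling identity F_{2k} = F_k(2F_{k+1} − F_k): F_{18} = 34·(2·55 − 34) = 34·76 = 2584.

2584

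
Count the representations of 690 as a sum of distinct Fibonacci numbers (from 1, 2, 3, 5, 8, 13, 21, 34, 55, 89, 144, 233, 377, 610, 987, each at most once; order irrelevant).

Starting from the Zeckendorf form and repeatedly splitting a term F_k into F_{k−1} + F_{k−2} (when neither is already used) reaches every representation.
690 = 610+55+21+3+1 = 610+55+13+8+3+1 = 377+233+55+21+3+1 = … (6 more), for 9 in all.

9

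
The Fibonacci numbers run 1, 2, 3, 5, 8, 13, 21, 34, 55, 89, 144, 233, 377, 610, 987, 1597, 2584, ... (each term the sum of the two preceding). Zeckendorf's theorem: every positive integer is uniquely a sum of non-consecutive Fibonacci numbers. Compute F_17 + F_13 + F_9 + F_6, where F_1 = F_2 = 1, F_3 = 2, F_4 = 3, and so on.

F_17 + F_13 + F_9 + F_6 = 1597 + 233 + 34 + 8 = 1872.

1872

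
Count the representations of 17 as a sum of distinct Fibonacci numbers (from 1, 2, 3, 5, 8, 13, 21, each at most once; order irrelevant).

2

17 = 13+3+1 = 8+5+3+1 — 2 representations.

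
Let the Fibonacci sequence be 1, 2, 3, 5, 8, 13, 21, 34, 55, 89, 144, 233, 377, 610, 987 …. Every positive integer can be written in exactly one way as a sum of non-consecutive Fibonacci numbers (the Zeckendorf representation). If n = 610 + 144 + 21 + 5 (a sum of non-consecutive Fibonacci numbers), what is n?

780

610 + 144 + 21 + 5 = 780.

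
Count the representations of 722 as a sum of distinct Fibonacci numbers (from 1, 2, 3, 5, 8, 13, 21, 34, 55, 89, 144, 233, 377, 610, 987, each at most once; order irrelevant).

Each representation comes from the Zeckendorf form by replacing some F_k with F_{k−1} + F_{k−2} where possible.
722 = 610+89+21+2 = 610+89+13+8+2 = 610+55+34+21+2 = 377+233+89+21+2 = 610+89+13+5+3+2 = … (10 more), for 15 in all.

15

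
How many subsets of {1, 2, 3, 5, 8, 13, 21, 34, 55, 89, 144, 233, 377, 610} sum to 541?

541 = 377+144+13+5+2 = 377+89+55+13+5+2 = 377+89+34+21+13+5+2 = … (2 more), for 5 in all.

5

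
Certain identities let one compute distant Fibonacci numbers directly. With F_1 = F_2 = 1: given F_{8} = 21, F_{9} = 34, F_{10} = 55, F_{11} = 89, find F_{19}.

4181

By the addition formula F_{m+n} = F_m F_{n+1} + F_{m−1} F_n with m=9, n=10: F_{19} = 34·89 + 21·55 = 3026 + 1155 = 4181.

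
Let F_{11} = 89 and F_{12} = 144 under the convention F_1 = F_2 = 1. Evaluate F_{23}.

28657

By F_{2k+1} = F_k² + F_{k+1}²: F_{23} = 89² + 144² = 7921 + 20736 = 28657.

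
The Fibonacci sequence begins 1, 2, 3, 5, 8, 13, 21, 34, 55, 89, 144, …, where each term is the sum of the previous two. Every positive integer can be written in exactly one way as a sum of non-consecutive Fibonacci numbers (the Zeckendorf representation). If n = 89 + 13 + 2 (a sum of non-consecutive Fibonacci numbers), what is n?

89 + 13 + 2 = 104.

104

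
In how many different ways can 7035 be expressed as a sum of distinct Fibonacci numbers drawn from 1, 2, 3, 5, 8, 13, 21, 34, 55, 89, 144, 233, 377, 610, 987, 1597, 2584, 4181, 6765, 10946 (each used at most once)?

Each representation comes from the Zeckendorf form by replacing some F_k with F_{k−1} + F_{k−2} where possible.
7035 = 6765+233+34+3 = 6765+233+34+2+1 = 6765+233+21+13+3 = … (61 more), for 64 in all.

64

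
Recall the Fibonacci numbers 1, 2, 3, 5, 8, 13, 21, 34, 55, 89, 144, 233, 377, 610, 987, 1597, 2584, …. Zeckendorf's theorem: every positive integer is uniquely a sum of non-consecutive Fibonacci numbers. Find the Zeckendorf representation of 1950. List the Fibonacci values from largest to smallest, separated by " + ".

1597 + 233 + 89 + 21 + 8 + 2

Repeatedly subtract the largest Fibonacci number that fits:
1950: greatest Fibonacci not exceeding it is 1597, leaving 353
353: greatest Fibonacci not exceeding it is 233, leaving 120
120: greatest Fibonacci not exceeding it is 89, leaving 31
31: greatest Fibonacci not exceeding it is 21, leaving 10
10: greatest Fibonacci not exceeding it is 8, leaving 2
2: greatest Fibonacci not exceeding it is 2, leaving 0
So 1950 = 1597 + 233 + 89 + 21 + 8 + 2, with no two terms consecutive in the sequence.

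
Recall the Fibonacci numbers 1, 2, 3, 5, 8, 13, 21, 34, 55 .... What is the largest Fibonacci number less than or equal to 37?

34 ≤ 37 < 55, so the largest Fibonacci number not exceeding 37 is 34.

34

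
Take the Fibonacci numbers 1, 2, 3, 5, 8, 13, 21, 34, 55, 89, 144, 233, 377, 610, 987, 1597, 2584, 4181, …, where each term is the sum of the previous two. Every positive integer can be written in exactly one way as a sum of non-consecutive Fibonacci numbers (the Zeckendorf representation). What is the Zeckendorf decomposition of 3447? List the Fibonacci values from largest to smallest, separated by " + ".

Greedy algorithm:
take 2584 (≤ 3447); 3447 − 2584 = 863
take 610 (≤ 863); 863 − 610 = 253
take 233 (≤ 253); 253 − 233 = 20
take 13 (≤ 20); 20 − 13 = 7
take 5 (≤ 7); 7 − 5 = 2
take 2 (≤ 2); 2 − 2 = 0
So 3447 = 2584 + 610 + 233 + 13 + 5 + 2, with no two terms consecutive in the sequence.

2584 + 610 + 233 + 13 + 5 + 2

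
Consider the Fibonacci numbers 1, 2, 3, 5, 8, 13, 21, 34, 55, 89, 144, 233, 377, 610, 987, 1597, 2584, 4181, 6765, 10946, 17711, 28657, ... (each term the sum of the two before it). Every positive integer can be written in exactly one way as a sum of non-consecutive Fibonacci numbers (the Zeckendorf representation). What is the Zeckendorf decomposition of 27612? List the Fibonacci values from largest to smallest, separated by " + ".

17711 + 6765 + 2584 + 377 + 144 + 21 + 8 + 2

Greedily peel off the largest Fibonacci term at each step:
largest Fibonacci ≤ 27612 is 17711; 27612 − 17711 = 9901
largest Fibonacci ≤ 9901 is 6765; 9901 − 6765 = 3136
largest Fibonacci ≤ 3136 is 2584; 3136 − 2584 = 552
largest Fibonacci ≤ 552 is 377; 552 − 377 = 175
largest Fibonacci ≤ 175 is 144; 175 − 144 = 31
largest Fibonacci ≤ 31 is 21; 31 − 21 = 10
largest Fibonacci ≤ 10 is 8; 10 − 8 = 2
largest Fibonacci ≤ 2 is 2; 2 − 2 = 0
So 27612 = 17711 + 6765 + 2584 + 377 + 144 + 21 + 8 + 2, with no two terms consecutive in the sequence.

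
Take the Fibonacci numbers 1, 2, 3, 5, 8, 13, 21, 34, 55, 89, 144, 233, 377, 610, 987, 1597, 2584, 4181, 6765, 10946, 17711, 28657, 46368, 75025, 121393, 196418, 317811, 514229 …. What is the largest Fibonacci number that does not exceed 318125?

317811 ≤ 318125 < 514229, so the largest Fibonacci number not exceeding 318125 is 317811.

317811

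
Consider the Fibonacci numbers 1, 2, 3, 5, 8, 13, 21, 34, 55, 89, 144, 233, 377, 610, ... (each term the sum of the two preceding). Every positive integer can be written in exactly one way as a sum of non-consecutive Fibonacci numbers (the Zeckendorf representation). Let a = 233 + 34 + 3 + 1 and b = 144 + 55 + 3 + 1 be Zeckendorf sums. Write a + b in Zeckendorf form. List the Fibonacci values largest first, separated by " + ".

The two numbers are 271 and 203, so their sum is 474.
474: greatest Fibonacci not exceeding it is 377, leaving 97
97: greatest Fibonacci not exceeding it is 89, leaving 8
8: greatest Fibonacci not exceeding it is 8, leaving 0

377 + 89 + 8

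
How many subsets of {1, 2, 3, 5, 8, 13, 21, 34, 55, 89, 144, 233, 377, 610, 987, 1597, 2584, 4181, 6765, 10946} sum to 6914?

38

Starting from the Zeckendorf form and repeatedly splitting a term F_k into F_{k−1} + F_{k−2} (when neither is already used) reaches every representation.
6914 = 6765+144+5 = 6765+144+3+2 = 6765+89+55+5 = 4181+2584+144+5 = 6765+89+55+3+2 = … (33 more), for 38 in all.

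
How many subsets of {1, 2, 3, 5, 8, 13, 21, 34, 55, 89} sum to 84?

84 = 55+21+8 = 55+21+5+3 = 55+21+5+2+1 = 55+13+8+5+3 = 55+13+8+5+2+1 = … (2 more), for 7 in all.

7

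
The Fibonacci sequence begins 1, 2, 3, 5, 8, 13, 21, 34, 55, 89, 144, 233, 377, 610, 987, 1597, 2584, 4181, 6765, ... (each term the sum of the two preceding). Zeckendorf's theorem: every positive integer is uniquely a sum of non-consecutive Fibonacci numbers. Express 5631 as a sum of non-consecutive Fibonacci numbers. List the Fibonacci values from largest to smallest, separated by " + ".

Repeatedly subtract the largest Fibonacci number that fits:
take 4181 (≤ 5631); 5631 − 4181 = 1450
take 987 (≤ 1450); 1450 − 987 = 463
take 377 (≤ 463); 463 − 377 = 86
take 55 (≤ 86); 86 − 55 = 31
take 21 (≤ 31); 31 − 21 = 10
take 8 (≤ 10); 10 − 8 = 2
take 2 (≤ 2); 2 − 2 = 0
So 5631 = 4181 + 987 + 377 + 55 + 21 + 8 + 2, with no two terms consecutive in the sequence.

4181 + 987 + 377 + 55 + 21 + 8 + 2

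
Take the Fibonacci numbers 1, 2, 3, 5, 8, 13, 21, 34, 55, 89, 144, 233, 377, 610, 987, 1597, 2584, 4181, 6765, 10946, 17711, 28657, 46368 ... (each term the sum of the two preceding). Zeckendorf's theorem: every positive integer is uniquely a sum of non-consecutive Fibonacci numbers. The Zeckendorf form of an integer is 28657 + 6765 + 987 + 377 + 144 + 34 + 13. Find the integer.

28657 + 6765 + 987 + 377 + 144 + 34 + 13 = 36977.

36977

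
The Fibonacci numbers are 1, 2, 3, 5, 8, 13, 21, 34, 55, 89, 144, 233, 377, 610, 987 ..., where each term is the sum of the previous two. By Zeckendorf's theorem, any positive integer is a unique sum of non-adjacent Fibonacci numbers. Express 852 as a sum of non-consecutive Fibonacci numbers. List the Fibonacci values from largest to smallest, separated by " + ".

Greedy algorithm:
largest Fibonacci ≤ 852 is 610; 852 − 610 = 242
largest Fibonacci ≤ 242 is 233; 242 − 233 = 9
largest Fibonacci ≤ 9 is 8; 9 − 8 = 1
largest Fibonacci ≤ 1 is 1; 1 − 1 = 0
So 852 = 610 + 233 + 8 + 1, with no two terms consecutive in the sequence.

610 + 233 + 8 + 1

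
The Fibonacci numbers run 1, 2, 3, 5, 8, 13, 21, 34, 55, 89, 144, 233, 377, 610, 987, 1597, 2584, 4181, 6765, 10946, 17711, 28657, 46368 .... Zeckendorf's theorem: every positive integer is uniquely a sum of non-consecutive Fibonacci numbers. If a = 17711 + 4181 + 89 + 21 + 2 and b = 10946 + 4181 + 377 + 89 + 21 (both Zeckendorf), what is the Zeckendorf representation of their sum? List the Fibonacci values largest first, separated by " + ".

28657 + 6765 + 1597 + 377 + 144 + 55 + 21 + 2

The two numbers are 22004 and 15614, so their sum is 37618.
28657 ≤ 37618 < 46368, so take 28657; remainder 8961
6765 ≤ 8961 < 10946, so take 6765; remainder 2196
1597 ≤ 2196 < 2584, so take 1597; remainder 599
377 ≤ 599 < 610, so take 377; remainder 222
144 ≤ 222 < 233, so take 144; remainder 78
55 ≤ 78 < 89, so take 55; remainder 23
21 ≤ 23 < 34, so take 21; remainder 2
2 ≤ 2 < 3, so take 2; remainder 0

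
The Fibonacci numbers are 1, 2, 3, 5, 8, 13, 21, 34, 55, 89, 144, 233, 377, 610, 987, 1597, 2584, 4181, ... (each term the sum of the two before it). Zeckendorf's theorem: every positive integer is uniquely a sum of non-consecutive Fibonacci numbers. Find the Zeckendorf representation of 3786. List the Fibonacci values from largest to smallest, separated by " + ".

3786: greatest Fibonacci not exceeding it is 2584, leaving 1202
1202: greatest Fibonacci not exceeding it is 987, leaving 215
215: greatest Fibonacci not exceeding it is 144, leaving 71
71: greatest Fibonacci not exceeding it is 55, leaving 16
16: greatest Fibonacci not exceeding it is 13, leaving 3
3: greatest Fibonacci not exceeding it is 3, leaving 0
So 3786 = 2584 + 987 + 144 + 55 + 13 + 3, with no two terms consecutive in the sequence.

2584 + 987 + 144 + 55 + 13 + 3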